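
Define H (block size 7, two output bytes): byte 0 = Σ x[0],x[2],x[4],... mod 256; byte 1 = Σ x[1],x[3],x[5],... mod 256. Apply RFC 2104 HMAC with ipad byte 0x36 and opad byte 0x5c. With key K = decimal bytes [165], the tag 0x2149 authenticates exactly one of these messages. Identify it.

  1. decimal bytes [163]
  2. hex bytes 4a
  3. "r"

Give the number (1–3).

Key decimal bytes [165] = a5 is 1 byte ≤ B = 7; zero-pad to 7 bytes: K' = a5 00 00 00 00 00 00.
K' ⊕ ipad = 93 36 36 36 36 36 36; K' ⊕ opad = f9 5c 5c 5c 5c 5c 5c.
m1: inner = H(93 36 36 36 36 36 36 a3) = 35 45; tag = H(f9 5c 5c 5c 5c 5c 5c 35 45) = 5249
m2: inner = H(93 36 36 36 36 36 36 4a) = 35 ec; tag = H(f9 5c 5c 5c 5c 5c 5c 35 ec) = f949
m3: inner = H(93 36 36 36 36 36 36 72) = 35 14; tag = H(f9 5c 5c 5c 5c 5c 5c 35 14) = 2149 ← matches

3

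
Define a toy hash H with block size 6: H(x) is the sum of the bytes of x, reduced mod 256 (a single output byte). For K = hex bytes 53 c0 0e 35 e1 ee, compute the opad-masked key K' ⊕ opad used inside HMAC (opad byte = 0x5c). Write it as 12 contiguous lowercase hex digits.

0f9c5269bdb2

Key hex bytes 53 c0 0e 35 e1 ee is exactly B = 6 bytes: K' = 53 c0 0e 35 e1 ee.
XOR each byte with 0x5c: 53⊕5c=0f, c0⊕5c=9c, 0e⊕5c=52, 35⊕5c=69, e1⊕5c=bd, ee⊕5c=b2.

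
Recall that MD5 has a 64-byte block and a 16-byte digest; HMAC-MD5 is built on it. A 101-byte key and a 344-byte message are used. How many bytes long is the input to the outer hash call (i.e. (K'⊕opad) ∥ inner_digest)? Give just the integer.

80

Key is 101 > 64 bytes, so it is hashed to 16 bytes then zero-padded to 64: |K'| = 64.
Outer input = (K'⊕opad) ∥ H(inner) → 64 + 16 = 80 bytes.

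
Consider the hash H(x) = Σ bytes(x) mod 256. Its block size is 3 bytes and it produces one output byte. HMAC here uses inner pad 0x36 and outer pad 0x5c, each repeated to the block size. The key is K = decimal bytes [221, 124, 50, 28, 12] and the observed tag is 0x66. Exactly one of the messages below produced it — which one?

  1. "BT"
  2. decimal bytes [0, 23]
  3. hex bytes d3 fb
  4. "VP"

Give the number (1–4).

Key decimal bytes [221, 124, 50, 28, 12] = dd 7c 32 1c 0c is 5 bytes > B = 3, so hash it first: H(key) = b3, then zero-pad to 3 bytes: K' = b3 00 00.
K' ⊕ ipad = 85 36 36; K' ⊕ opad = ef 5c 5c.
m1: inner = H(85 36 36 42 54) = 87; tag = H(ef 5c 5c 87) = 2e
m2: inner = H(85 36 36 00 17) = 08; tag = H(ef 5c 5c 08) = af
m3: inner = H(85 36 36 d3 fb) = bf; tag = H(ef 5c 5c bf) = 66 ← matches
m4: inner = H(85 36 36 56 50) = 97; tag = H(ef 5c 5c 97) = 3e

3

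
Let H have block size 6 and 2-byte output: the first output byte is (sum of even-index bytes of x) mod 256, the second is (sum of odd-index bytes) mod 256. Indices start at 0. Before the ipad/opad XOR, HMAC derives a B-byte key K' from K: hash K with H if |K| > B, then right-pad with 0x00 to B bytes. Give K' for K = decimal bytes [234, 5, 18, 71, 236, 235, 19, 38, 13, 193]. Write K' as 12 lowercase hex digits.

|K| = 10 > B = 6, so first hash the key.
H(K): even-index sum = 520 mod 256 = 8; odd-index sum = 542 mod 256 = 30 → 08 1e.
Zero-pad H(K) = 08 1e to 6 bytes: K' = 08 1e 00 00 00 00.

081e00000000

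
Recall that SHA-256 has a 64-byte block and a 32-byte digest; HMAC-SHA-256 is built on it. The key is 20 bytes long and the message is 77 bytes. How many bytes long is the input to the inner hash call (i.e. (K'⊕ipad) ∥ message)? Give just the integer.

Key is 20 ≤ 64 bytes, zero-padded: |K'| = 64.
Inner input = (K'⊕ipad) ∥ m → 64 + 77 = 141 bytes.

141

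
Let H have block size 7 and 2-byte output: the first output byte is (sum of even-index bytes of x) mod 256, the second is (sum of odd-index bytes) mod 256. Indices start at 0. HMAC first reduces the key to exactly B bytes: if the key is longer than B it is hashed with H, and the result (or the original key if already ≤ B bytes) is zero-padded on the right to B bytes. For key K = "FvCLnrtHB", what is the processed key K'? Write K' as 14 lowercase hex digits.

|K| = 9 > B = 7, so first hash the key.
H(K): even-index sum = 429 mod 256 = 173; odd-index sum = 380 mod 256 = 124 → ad 7c.
Zero-pad H(K) = ad 7c to 7 bytes: K' = ad 7c 00 00 00 00 00.

ad7c0000000000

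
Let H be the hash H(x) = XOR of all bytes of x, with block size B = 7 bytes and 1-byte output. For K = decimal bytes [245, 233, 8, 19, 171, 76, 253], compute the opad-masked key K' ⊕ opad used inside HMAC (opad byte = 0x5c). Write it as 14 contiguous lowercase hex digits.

a9b5544ff710a1

Key decimal bytes [245, 233, 8, 19, 171, 76, 253] = f5 e9 08 13 ab 4c fd is exactly B = 7 bytes: K' = f5 e9 08 13 ab 4c fd.
XOR each byte with 0x5c: f5⊕5c=a9, e9⊕5c=b5, 08⊕5c=54, 13⊕5c=4f, ab⊕5c=f7, 4c⊕5c=10, fd⊕5c=a1.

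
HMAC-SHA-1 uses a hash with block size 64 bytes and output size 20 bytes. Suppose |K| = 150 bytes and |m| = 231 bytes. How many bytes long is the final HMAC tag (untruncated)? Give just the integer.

The tag is one SHA-1 digest: 20 bytes.

20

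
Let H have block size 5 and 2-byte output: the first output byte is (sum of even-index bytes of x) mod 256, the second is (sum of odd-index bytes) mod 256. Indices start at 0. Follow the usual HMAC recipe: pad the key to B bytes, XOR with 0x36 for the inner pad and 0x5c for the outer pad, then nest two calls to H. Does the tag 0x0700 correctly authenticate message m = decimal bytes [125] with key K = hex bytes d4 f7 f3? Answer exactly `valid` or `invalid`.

invalid

Key hex bytes d4 f7 f3 is 3 bytes ≤ B = 5; zero-pad to 5 bytes: K' = d4 f7 f3 00 00.
K' ⊕ ipad = e2 c1 c5 36 36; K' ⊕ opad = 88 ab af 5c 5c.
Inner hash: even-index sum = 477 mod 256 = 221; odd-index sum = 372 mod 256 = 116 → dd 74.
Outer hash (recomputed tag): even-index sum = 519 mod 256 = 7; odd-index sum = 484 mod 256 = 228 → 07 e4.
Recomputed tag = 07e4; claimed = 0700 → mismatch.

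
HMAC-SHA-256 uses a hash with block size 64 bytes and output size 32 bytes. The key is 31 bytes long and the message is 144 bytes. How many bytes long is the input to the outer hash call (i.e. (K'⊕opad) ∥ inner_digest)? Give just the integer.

96

Key is 31 ≤ 64 bytes, zero-padded: |K'| = 64.
Outer input = (K'⊕opad) ∥ H(inner) → 64 + 32 = 96 bytes.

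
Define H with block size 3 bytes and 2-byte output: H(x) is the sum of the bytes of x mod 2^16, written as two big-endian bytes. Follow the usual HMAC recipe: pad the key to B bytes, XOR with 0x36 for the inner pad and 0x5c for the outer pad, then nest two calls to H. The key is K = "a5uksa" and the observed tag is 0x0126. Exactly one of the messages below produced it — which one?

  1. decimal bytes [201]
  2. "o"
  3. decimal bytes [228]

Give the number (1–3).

Key "a5uksa" = 61 35 75 6b 73 61 is 6 bytes > B = 3, so hash it first: H(key) = 02 4a, then zero-pad to 3 bytes: K' = 02 4a 00.
K' ⊕ ipad = 34 7c 36; K' ⊕ opad = 5e 16 5c.
m1: inner = H(34 7c 36 c9) = 01 af; tag = H(5e 16 5c 01 af) = 0180
m2: inner = H(34 7c 36 6f) = 01 55; tag = H(5e 16 5c 01 55) = 0126 ← matches
m3: inner = H(34 7c 36 e4) = 01 ca; tag = H(5e 16 5c 01 ca) = 019b

2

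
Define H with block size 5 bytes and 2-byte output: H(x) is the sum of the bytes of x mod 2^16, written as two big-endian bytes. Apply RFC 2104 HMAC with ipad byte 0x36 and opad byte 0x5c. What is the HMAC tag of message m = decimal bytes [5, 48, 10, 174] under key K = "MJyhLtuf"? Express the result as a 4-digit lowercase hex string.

02ac

Key "MJyhLtuf" = 4d 4a 79 68 4c 74 75 66 is 8 bytes > B = 5, so hash it first: H(key) = 03 13, then zero-pad to 5 bytes: K' = 03 13 00 00 00.
K' ⊕ ipad = 35 25 36 36 36.  K' ⊕ opad = 5f 4f 5c 5c 5c.
Inner input = (K'⊕ipad) ∥ m = 35 25 36 36 36 ∥ 05 30 0a ae.
Inner hash: sum = 53+37+54+54+54+5+48+10+174 = 489 → 01 e9.
Outer input = (K'⊕opad) ∥ inner = 5f 4f 5c 5c 5c ∥ 01 e9.
Outer hash (tag): sum = 95+79+92+92+92+1+233 = 684 → 02 ac.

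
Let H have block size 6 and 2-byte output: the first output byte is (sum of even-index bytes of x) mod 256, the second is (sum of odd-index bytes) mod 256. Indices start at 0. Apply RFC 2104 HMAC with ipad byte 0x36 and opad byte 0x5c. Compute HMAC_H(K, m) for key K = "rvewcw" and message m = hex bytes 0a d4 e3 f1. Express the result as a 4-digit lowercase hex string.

Key "rvewcw" = 72 76 65 77 63 77 is exactly B = 6 bytes: K' = 72 76 65 77 63 77.
K' ⊕ ipad = 44 40 53 41 55 41.  K' ⊕ opad = 2e 2a 39 2b 3f 2b.
Inner input = (K'⊕ipad) ∥ m = 44 40 53 41 55 41 ∥ 0a d4 e3 f1.
Inner hash: even-index sum = 473 mod 256 = 217; odd-index sum = 647 mod 256 = 135 → d9 87.
Outer input = (K'⊕opad) ∥ inner = 2e 2a 39 2b 3f 2b ∥ d9 87.
Outer hash (tag): even-index sum = 383 mod 256 = 127; odd-index sum = 263 mod 256 = 7 → 7f 07.

7f07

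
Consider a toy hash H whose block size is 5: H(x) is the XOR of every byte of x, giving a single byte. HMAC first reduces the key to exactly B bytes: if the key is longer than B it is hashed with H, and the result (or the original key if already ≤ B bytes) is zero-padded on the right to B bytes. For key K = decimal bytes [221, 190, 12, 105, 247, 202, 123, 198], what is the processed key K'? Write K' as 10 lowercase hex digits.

|K| = 8 > B = 5, so first hash the key.
H(K): XOR dd⊕be⊕0c⊕69⊕f7⊕ca⊕7b⊕c6 = 86.
Zero-pad H(K) = 86 to 5 bytes: K' = 86 00 00 00 00.

8600000000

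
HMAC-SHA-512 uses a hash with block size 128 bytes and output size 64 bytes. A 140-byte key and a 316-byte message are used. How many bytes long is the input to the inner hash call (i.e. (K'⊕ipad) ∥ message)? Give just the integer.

444

Key is 140 > 128 bytes, so it is hashed to 64 bytes then zero-padded to 128: |K'| = 128.
Inner input = (K'⊕ipad) ∥ m → 128 + 316 = 444 bytes.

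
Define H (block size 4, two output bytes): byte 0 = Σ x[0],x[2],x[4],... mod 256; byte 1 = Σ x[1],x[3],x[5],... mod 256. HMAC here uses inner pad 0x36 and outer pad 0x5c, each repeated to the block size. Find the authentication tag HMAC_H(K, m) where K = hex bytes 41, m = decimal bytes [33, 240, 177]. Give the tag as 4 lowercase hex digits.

Key hex bytes 41 is 1 byte ≤ B = 4; zero-pad to 4 bytes: K' = 41 00 00 00.
K' ⊕ ipad = 77 36 36 36.  K' ⊕ opad = 1d 5c 5c 5c.
Inner input = (K'⊕ipad) ∥ m = 77 36 36 36 ∥ 21 f0 b1.
Inner hash: even-index sum = 383 mod 256 = 127; odd-index sum = 348 mod 256 = 92 → 7f 5c.
Outer input = (K'⊕opad) ∥ inner = 1d 5c 5c 5c ∥ 7f 5c.
Outer hash (tag): even-index sum = 248 mod 256 = 248; odd-index sum = 276 mod 256 = 20 → f8 14.

f814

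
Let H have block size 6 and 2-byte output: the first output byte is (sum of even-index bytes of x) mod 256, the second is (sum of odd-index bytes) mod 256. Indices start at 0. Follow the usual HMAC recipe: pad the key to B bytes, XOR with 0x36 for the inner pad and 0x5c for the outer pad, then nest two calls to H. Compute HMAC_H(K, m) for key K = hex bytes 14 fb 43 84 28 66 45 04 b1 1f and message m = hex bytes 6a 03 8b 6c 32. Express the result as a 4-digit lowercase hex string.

b725

Key hex bytes 14 fb 43 84 28 66 45 04 b1 1f is 10 bytes > B = 6, so hash it first: H(key) = 75 08, then zero-pad to 6 bytes: K' = 75 08 00 00 00 00.
K' ⊕ ipad = 43 3e 36 36 36 36.  K' ⊕ opad = 29 54 5c 5c 5c 5c.
Inner input = (K'⊕ipad) ∥ m = 43 3e 36 36 36 36 ∥ 6a 03 8b 6c 32.
Inner hash: even-index sum = 470 mod 256 = 214; odd-index sum = 281 mod 256 = 25 → d6 19.
Outer input = (K'⊕opad) ∥ inner = 29 54 5c 5c 5c 5c ∥ d6 19.
Outer hash (tag): even-index sum = 439 mod 256 = 183; odd-index sum = 293 mod 256 = 37 → b7 25.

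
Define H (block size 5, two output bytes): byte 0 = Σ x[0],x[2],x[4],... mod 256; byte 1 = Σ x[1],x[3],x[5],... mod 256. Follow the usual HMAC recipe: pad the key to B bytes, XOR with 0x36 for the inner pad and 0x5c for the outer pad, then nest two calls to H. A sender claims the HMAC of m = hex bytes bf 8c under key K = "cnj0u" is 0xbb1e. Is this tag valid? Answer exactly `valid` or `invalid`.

valid

Key "cnj0u" = 63 6e 6a 30 75 is exactly B = 5 bytes: K' = 63 6e 6a 30 75.
K' ⊕ ipad = 55 58 5c 06 43; K' ⊕ opad = 3f 32 36 6c 29.
Inner hash: even-index sum = 384 mod 256 = 128; odd-index sum = 285 mod 256 = 29 → 80 1d.
Outer hash (recomputed tag): even-index sum = 187 mod 256 = 187; odd-index sum = 286 mod 256 = 30 → bb 1e.
Recomputed tag = bb1e; claimed = bb1e → match.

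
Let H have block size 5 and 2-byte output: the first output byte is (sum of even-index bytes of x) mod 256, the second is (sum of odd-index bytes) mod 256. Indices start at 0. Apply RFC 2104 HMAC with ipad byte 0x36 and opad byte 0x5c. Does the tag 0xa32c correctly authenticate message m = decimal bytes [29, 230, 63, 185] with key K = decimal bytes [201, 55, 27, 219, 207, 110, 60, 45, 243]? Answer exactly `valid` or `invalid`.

Key decimal bytes [201, 55, 27, 219, 207, 110, 60, 45, 243] = c9 37 1b db cf 6e 3c 2d f3 is 9 bytes > B = 5, so hash it first: H(key) = e2 ad, then zero-pad to 5 bytes: K' = e2 ad 00 00 00.
K' ⊕ ipad = d4 9b 36 36 36; K' ⊕ opad = be f1 5c 5c 5c.
Inner hash: even-index sum = 735 mod 256 = 223; odd-index sum = 301 mod 256 = 45 → df 2d.
Outer hash (recomputed tag): even-index sum = 419 mod 256 = 163; odd-index sum = 556 mod 256 = 44 → a3 2c.
Recomputed tag = a32c; claimed = a32c → match.

valid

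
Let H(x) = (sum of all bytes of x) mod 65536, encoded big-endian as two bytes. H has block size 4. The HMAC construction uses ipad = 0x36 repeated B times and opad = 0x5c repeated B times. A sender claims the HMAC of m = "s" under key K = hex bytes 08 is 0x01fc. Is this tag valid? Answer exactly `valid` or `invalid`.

Key hex bytes 08 is 1 byte ≤ B = 4; zero-pad to 4 bytes: K' = 08 00 00 00.
K' ⊕ ipad = 3e 36 36 36; K' ⊕ opad = 54 5c 5c 5c.
Inner hash: sum = 62+54+54+54+115 = 339 → 01 53.
Outer hash (recomputed tag): sum = 84+92+92+92+1+83 = 444 → 01 bc.
Recomputed tag = 01bc; claimed = 01fc → mismatch.

invalid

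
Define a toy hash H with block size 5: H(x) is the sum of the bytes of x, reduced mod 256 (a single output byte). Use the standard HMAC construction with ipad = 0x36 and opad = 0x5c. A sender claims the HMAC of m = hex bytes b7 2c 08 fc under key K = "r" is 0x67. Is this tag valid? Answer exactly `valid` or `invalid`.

invalid

Key "r" = 72 is 1 byte ≤ B = 5; zero-pad to 5 bytes: K' = 72 00 00 00 00.
K' ⊕ ipad = 44 36 36 36 36; K' ⊕ opad = 2e 5c 5c 5c 5c.
Inner hash: sum = 68+54+54+54+54+183+44+8+252 = 771; mod 256 = 3 → 03.
Outer hash (recomputed tag): sum = 46+92+92+92+92+3 = 417; mod 256 = 161 → a1.
Recomputed tag = a1; claimed = 67 → mismatch.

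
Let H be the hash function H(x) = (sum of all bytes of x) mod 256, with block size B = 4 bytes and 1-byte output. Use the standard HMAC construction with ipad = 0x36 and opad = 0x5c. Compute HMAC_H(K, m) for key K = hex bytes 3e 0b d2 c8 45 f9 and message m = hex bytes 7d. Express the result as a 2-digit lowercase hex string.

c7

Key hex bytes 3e 0b d2 c8 45 f9 is 6 bytes > B = 4, so hash it first: H(key) = 21, then zero-pad to 4 bytes: K' = 21 00 00 00.
K' ⊕ ipad = 17 36 36 36.  K' ⊕ opad = 7d 5c 5c 5c.
Inner input = (K'⊕ipad) ∥ m = 17 36 36 36 ∥ 7d.
Inner hash: sum = 23+54+54+54+125 = 310; mod 256 = 54 → 36.
Outer input = (K'⊕opad) ∥ inner = 7d 5c 5c 5c ∥ 36.
Outer hash (tag): sum = 125+92+92+92+54 = 455; mod 256 = 199 → c7.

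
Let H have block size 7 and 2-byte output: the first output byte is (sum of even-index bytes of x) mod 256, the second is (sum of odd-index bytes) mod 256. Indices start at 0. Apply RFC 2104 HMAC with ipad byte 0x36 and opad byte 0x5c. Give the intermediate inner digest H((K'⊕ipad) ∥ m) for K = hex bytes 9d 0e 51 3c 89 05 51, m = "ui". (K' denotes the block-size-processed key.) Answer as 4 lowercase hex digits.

Key hex bytes 9d 0e 51 3c 89 05 51 is exactly B = 7 bytes: K' = 9d 0e 51 3c 89 05 51.
K' ⊕ ipad = ab 38 67 0a bf 33 67.
Inner input = ab 38 67 0a bf 33 67 ∥ 75 69.
Inner hash: even-index sum = 673 mod 256 = 161; odd-index sum = 234 mod 256 = 234 → a1 ea.

a1ea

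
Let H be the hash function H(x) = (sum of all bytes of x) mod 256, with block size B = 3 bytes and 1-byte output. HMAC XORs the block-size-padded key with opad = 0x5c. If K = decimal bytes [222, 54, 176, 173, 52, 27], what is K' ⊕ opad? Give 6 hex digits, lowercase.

Key decimal bytes [222, 54, 176, 173, 52, 27] = de 36 b0 ad 34 1b is 6 bytes > B = 3, so hash it first: H(key) = c0, then zero-pad to 3 bytes: K' = c0 00 00.
XOR each byte with 0x5c: c0⊕5c=9c, 00⊕5c=5c, 00⊕5c=5c.

9c5c5c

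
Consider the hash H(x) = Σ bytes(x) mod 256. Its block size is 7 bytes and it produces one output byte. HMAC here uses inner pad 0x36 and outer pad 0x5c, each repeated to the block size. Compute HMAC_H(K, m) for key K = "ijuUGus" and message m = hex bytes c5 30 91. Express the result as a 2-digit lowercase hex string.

Key "ijuUGus" = 69 6a 75 55 47 75 73 is exactly B = 7 bytes: K' = 69 6a 75 55 47 75 73.
K' ⊕ ipad = 5f 5c 43 63 71 43 45.  K' ⊕ opad = 35 36 29 09 1b 29 2f.
Inner input = (K'⊕ipad) ∥ m = 5f 5c 43 63 71 43 45 ∥ c5 30 91.
Inner hash: sum = 95+92+67+99+113+67+69+197+48+145 = 992; mod 256 = 224 → e0.
Outer input = (K'⊕opad) ∥ inner = 35 36 29 09 1b 29 2f ∥ e0.
Outer hash (tag): sum = 53+54+41+9+27+41+47+224 = 496; mod 256 = 240 → f0.

f0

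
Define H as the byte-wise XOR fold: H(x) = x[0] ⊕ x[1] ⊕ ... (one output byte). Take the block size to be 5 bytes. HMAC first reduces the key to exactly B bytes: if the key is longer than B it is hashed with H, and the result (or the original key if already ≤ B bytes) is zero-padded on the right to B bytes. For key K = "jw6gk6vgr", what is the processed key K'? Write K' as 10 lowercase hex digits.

|K| = 9 > B = 5, so first hash the key.
H(K): XOR 6a⊕77⊕36⊕67⊕6b⊕36⊕76⊕67⊕72 = 72.
Zero-pad H(K) = 72 to 5 bytes: K' = 72 00 00 00 00.

7200000000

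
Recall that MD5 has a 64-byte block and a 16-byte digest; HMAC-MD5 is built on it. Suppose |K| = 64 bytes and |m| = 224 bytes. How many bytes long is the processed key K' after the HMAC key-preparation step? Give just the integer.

64

Key is 64 ≤ 64 bytes, zero-padded: |K'| = 64.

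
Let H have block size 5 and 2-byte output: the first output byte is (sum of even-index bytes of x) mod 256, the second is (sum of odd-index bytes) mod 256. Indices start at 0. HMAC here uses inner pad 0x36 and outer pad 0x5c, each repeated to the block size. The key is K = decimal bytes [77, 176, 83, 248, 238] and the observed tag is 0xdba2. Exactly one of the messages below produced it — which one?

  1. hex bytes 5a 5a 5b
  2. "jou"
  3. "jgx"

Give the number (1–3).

1

Key decimal bytes [77, 176, 83, 248, 238] = 4d b0 53 f8 ee is exactly B = 5 bytes: K' = 4d b0 53 f8 ee.
K' ⊕ ipad = 7b 86 65 ce d8; K' ⊕ opad = 11 ec 0f a4 b2.
m1: inner = H(7b 86 65 ce d8 5a 5a 5b) = 12 09; tag = H(11 ec 0f a4 b2 12 09) = dba2 ← matches
m2: inner = H(7b 86 65 ce d8 6a 6f 75) = 27 33; tag = H(11 ec 0f a4 b2 27 33) = 05b7
m3: inner = H(7b 86 65 ce d8 6a 67 78) = 1f 36; tag = H(11 ec 0f a4 b2 1f 36) = 08af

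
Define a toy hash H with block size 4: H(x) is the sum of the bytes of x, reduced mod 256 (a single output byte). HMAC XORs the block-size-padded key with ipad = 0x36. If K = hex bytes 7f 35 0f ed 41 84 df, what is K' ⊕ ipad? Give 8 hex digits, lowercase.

Key hex bytes 7f 35 0f ed 41 84 df is 7 bytes > B = 4, so hash it first: H(key) = 54, then zero-pad to 4 bytes: K' = 54 00 00 00.
XOR each byte with 0x36: 54⊕36=62, 00⊕36=36, 00⊕36=36, 00⊕36=36.

62363636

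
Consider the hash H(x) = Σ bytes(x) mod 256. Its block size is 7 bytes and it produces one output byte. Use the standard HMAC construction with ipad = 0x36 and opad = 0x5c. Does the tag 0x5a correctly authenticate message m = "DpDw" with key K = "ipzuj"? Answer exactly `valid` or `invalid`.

Key "ipzuj" = 69 70 7a 75 6a is 5 bytes ≤ B = 7; zero-pad to 7 bytes: K' = 69 70 7a 75 6a 00 00.
K' ⊕ ipad = 5f 46 4c 43 5c 36 36; K' ⊕ opad = 35 2c 26 29 36 5c 5c.
Inner hash: sum = 95+70+76+67+92+54+54+68+112+68+119 = 875; mod 256 = 107 → 6b.
Outer hash (recomputed tag): sum = 53+44+38+41+54+92+92+107 = 521; mod 256 = 9 → 09.
Recomputed tag = 09; claimed = 5a → mismatch.

invalid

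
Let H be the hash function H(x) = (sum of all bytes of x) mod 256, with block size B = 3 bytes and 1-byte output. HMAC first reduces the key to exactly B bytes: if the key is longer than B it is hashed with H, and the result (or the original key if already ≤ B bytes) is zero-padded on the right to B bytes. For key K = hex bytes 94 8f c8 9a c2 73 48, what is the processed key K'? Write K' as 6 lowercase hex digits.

020000

|K| = 7 > B = 3, so first hash the key.
H(K): sum = 148+143+200+154+194+115+72 = 1026; mod 256 = 2 → 02.
Zero-pad H(K) = 02 to 3 bytes: K' = 02 00 00.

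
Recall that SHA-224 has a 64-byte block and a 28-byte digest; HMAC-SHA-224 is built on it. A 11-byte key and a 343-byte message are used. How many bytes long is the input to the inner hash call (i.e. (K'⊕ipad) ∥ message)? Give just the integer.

Key is 11 ≤ 64 bytes, zero-padded: |K'| = 64.
Inner input = (K'⊕ipad) ∥ m → 64 + 343 = 407 bytes.

407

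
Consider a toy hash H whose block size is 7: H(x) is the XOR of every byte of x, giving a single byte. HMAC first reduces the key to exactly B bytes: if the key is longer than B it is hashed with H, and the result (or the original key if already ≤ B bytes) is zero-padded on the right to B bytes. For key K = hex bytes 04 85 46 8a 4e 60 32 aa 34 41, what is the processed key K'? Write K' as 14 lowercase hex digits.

|K| = 10 > B = 7, so first hash the key.
H(K): XOR 04⊕85⊕46⊕8a⊕4e⊕60⊕32⊕aa⊕34⊕41 = 8e.
Zero-pad H(K) = 8e to 7 bytes: K' = 8e 00 00 00 00 00 00.

8e000000000000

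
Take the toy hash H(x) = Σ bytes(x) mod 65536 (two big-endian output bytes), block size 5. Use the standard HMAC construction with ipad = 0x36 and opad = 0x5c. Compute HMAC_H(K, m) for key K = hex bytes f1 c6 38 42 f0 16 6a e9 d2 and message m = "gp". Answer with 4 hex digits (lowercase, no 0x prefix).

Key hex bytes f1 c6 38 42 f0 16 6a e9 d2 is 9 bytes > B = 5, so hash it first: H(key) = 05 5c, then zero-pad to 5 bytes: K' = 05 5c 00 00 00.
K' ⊕ ipad = 33 6a 36 36 36.  K' ⊕ opad = 59 00 5c 5c 5c.
Inner input = (K'⊕ipad) ∥ m = 33 6a 36 36 36 ∥ 67 70.
Inner hash: sum = 51+106+54+54+54+103+112 = 534 → 02 16.
Outer input = (K'⊕opad) ∥ inner = 59 00 5c 5c 5c ∥ 02 16.
Outer hash (tag): sum = 89+0+92+92+92+2+22 = 389 → 01 85.

0185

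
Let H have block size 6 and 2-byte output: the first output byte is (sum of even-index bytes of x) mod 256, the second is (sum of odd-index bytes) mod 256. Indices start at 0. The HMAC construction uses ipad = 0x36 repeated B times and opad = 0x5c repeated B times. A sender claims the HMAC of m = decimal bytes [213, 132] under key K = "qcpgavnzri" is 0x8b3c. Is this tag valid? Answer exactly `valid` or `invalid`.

Key "qcpgavnzri" = 71 63 70 67 61 76 6e 7a 72 69 is 10 bytes > B = 6, so hash it first: H(key) = 22 23, then zero-pad to 6 bytes: K' = 22 23 00 00 00 00.
K' ⊕ ipad = 14 15 36 36 36 36; K' ⊕ opad = 7e 7f 5c 5c 5c 5c.
Inner hash: even-index sum = 341 mod 256 = 85; odd-index sum = 261 mod 256 = 5 → 55 05.
Outer hash (recomputed tag): even-index sum = 395 mod 256 = 139; odd-index sum = 316 mod 256 = 60 → 8b 3c.
Recomputed tag = 8b3c; claimed = 8b3c → match.

valid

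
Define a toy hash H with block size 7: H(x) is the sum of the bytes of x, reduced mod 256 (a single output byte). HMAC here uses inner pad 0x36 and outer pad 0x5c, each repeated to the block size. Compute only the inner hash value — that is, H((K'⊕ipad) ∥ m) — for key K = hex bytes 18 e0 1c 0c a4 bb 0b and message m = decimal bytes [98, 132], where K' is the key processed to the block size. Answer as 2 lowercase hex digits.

aa

Key hex bytes 18 e0 1c 0c a4 bb 0b is exactly B = 7 bytes: K' = 18 e0 1c 0c a4 bb 0b.
K' ⊕ ipad = 2e d6 2a 3a 92 8d 3d.
Inner input = 2e d6 2a 3a 92 8d 3d ∥ 62 84.
Inner hash: sum = 46+214+42+58+146+141+61+98+132 = 938; mod 256 = 170 → aa.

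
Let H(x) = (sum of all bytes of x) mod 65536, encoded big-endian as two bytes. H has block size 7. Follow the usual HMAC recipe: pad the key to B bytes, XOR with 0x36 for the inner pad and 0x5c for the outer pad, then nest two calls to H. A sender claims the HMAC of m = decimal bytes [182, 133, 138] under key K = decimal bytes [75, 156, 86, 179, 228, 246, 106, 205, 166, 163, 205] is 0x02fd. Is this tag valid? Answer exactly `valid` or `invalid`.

Key decimal bytes [75, 156, 86, 179, 228, 246, 106, 205, 166, 163, 205] = 4b 9c 56 b3 e4 f6 6a cd a6 a3 cd is 11 bytes > B = 7, so hash it first: H(key) = 07 17, then zero-pad to 7 bytes: K' = 07 17 00 00 00 00 00.
K' ⊕ ipad = 31 21 36 36 36 36 36; K' ⊕ opad = 5b 4b 5c 5c 5c 5c 5c.
Inner hash: sum = 49+33+54+54+54+54+54+182+133+138 = 805 → 03 25.
Outer hash (recomputed tag): sum = 91+75+92+92+92+92+92+3+37 = 666 → 02 9a.
Recomputed tag = 029a; claimed = 02fd → mismatch.

invalid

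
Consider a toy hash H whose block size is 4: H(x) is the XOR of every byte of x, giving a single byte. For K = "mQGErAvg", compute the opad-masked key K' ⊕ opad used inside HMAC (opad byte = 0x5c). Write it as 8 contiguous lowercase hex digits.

405c5c5c

Key "mQGErAvg" = 6d 51 47 45 72 41 76 67 is 8 bytes > B = 4, so hash it first: H(key) = 1c, then zero-pad to 4 bytes: K' = 1c 00 00 00.
XOR each byte with 0x5c: 1c⊕5c=40, 00⊕5c=5c, 00⊕5c=5c, 00⊕5c=5c.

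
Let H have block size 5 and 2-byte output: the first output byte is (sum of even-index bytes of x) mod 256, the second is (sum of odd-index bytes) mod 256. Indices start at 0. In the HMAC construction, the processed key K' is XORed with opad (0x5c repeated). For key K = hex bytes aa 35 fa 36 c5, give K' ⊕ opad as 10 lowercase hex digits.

Key hex bytes aa 35 fa 36 c5 is exactly B = 5 bytes: K' = aa 35 fa 36 c5.
XOR each byte with 0x5c: aa⊕5c=f6, 35⊕5c=69, fa⊕5c=a6, 36⊕5c=6a, c5⊕5c=99.

f669a66a99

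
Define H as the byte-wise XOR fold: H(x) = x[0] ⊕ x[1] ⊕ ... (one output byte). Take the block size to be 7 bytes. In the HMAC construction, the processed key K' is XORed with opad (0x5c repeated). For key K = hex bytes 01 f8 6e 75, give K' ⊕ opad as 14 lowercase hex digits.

5da432295c5c5c

Key hex bytes 01 f8 6e 75 is 4 bytes ≤ B = 7; zero-pad to 7 bytes: K' = 01 f8 6e 75 00 00 00.
XOR each byte with 0x5c: 01⊕5c=5d, f8⊕5c=a4, 6e⊕5c=32, 75⊕5c=29, 00⊕5c=5c, 00⊕5c=5c, 00⊕5c=5c.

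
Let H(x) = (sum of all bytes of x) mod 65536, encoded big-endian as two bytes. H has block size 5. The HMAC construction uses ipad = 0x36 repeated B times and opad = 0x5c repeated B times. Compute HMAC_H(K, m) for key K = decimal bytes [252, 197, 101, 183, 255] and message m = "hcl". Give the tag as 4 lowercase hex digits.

Key decimal bytes [252, 197, 101, 183, 255] = fc c5 65 b7 ff is exactly B = 5 bytes: K' = fc c5 65 b7 ff.
K' ⊕ ipad = ca f3 53 81 c9.  K' ⊕ opad = a0 99 39 eb a3.
Inner input = (K'⊕ipad) ∥ m = ca f3 53 81 c9 ∥ 68 63 6c.
Inner hash: sum = 202+243+83+129+201+104+99+108 = 1169 → 04 91.
Outer input = (K'⊕opad) ∥ inner = a0 99 39 eb a3 ∥ 04 91.
Outer hash (tag): sum = 160+153+57+235+163+4+145 = 917 → 03 95.

0395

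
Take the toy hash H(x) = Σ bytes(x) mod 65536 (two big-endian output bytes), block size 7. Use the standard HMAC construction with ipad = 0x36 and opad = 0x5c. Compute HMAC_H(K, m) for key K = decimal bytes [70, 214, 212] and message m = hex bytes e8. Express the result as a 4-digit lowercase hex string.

0391

Key decimal bytes [70, 214, 212] = 46 d6 d4 is 3 bytes ≤ B = 7; zero-pad to 7 bytes: K' = 46 d6 d4 00 00 00 00.
K' ⊕ ipad = 70 e0 e2 36 36 36 36.  K' ⊕ opad = 1a 8a 88 5c 5c 5c 5c.
Inner input = (K'⊕ipad) ∥ m = 70 e0 e2 36 36 36 36 ∥ e8.
Inner hash: sum = 112+224+226+54+54+54+54+232 = 1010 → 03 f2.
Outer input = (K'⊕opad) ∥ inner = 1a 8a 88 5c 5c 5c 5c ∥ 03 f2.
Outer hash (tag): sum = 26+138+136+92+92+92+92+3+242 = 913 → 03 91.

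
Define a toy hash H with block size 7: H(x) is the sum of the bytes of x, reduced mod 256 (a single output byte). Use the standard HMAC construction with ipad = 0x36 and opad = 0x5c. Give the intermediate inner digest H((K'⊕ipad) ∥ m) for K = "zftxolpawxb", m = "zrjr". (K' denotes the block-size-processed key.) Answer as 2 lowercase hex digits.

Key "zftxolpawxb" = 7a 66 74 78 6f 6c 70 61 77 78 62 is 11 bytes > B = 7, so hash it first: H(key) = c9, then zero-pad to 7 bytes: K' = c9 00 00 00 00 00 00.
K' ⊕ ipad = ff 36 36 36 36 36 36.
Inner input = ff 36 36 36 36 36 36 ∥ 7a 72 6a 72.
Inner hash: sum = 255+54+54+54+54+54+54+122+114+106+114 = 1035; mod 256 = 11 → 0b.

0b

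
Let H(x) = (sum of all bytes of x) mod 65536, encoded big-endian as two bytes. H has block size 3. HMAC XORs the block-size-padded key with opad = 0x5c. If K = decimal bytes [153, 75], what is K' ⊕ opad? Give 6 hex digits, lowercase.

c5175c

Key decimal bytes [153, 75] = 99 4b is 2 bytes ≤ B = 3; zero-pad to 3 bytes: K' = 99 4b 00.
XOR each byte with 0x5c: 99⊕5c=c5, 4b⊕5c=17, 00⊕5c=5c.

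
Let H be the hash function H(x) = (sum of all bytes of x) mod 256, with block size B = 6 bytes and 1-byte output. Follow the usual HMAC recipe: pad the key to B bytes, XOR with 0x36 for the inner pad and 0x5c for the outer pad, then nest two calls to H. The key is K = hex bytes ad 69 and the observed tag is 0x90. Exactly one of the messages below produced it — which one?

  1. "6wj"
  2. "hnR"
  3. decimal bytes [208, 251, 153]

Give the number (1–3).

Key hex bytes ad 69 is 2 bytes ≤ B = 6; zero-pad to 6 bytes: K' = ad 69 00 00 00 00.
K' ⊕ ipad = 9b 5f 36 36 36 36; K' ⊕ opad = f1 35 5c 5c 5c 5c.
m1: inner = H(9b 5f 36 36 36 36 36 77 6a) = e9; tag = H(f1 35 5c 5c 5c 5c e9) = 7f
m2: inner = H(9b 5f 36 36 36 36 68 6e 52) = fa; tag = H(f1 35 5c 5c 5c 5c fa) = 90 ← matches
m3: inner = H(9b 5f 36 36 36 36 d0 fb 99) = 36; tag = H(f1 35 5c 5c 5c 5c 36) = cc

2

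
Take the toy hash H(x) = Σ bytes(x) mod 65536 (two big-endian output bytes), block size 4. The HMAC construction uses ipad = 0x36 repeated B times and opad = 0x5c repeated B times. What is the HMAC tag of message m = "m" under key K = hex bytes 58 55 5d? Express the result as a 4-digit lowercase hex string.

014a

Key hex bytes 58 55 5d is 3 bytes ≤ B = 4; zero-pad to 4 bytes: K' = 58 55 5d 00.
K' ⊕ ipad = 6e 63 6b 36.  K' ⊕ opad = 04 09 01 5c.
Inner input = (K'⊕ipad) ∥ m = 6e 63 6b 36 ∥ 6d.
Inner hash: sum = 110+99+107+54+109 = 479 → 01 df.
Outer input = (K'⊕opad) ∥ inner = 04 09 01 5c ∥ 01 df.
Outer hash (tag): sum = 4+9+1+92+1+223 = 330 → 01 4a.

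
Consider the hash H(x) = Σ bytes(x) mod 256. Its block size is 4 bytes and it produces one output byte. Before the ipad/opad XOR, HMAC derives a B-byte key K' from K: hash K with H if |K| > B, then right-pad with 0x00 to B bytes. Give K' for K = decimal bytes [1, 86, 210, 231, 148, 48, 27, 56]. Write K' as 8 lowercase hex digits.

27000000

|K| = 8 > B = 4, so first hash the key.
H(K): sum = 1+86+210+231+148+48+27+56 = 807; mod 256 = 39 → 27.
Zero-pad H(K) = 27 to 4 bytes: K' = 27 00 00 00.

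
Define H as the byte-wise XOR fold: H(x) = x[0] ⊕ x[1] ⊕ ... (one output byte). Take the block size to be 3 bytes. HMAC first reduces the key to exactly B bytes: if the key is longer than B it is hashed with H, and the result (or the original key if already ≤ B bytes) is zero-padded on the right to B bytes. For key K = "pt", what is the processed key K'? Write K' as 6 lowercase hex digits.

707400

Key "pt" = 70 74 is 2 bytes ≤ B = 3; zero-pad to 3 bytes: K' = 70 74 00.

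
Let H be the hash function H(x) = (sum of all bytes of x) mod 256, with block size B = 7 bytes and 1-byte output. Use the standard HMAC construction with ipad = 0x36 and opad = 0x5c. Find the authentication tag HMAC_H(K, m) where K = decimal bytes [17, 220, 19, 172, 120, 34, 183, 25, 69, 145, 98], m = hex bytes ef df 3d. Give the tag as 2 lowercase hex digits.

01

Key decimal bytes [17, 220, 19, 172, 120, 34, 183, 25, 69, 145, 98] = 11 dc 13 ac 78 22 b7 19 45 91 62 is 11 bytes > B = 7, so hash it first: H(key) = 4e, then zero-pad to 7 bytes: K' = 4e 00 00 00 00 00 00.
K' ⊕ ipad = 78 36 36 36 36 36 36.  K' ⊕ opad = 12 5c 5c 5c 5c 5c 5c.
Inner input = (K'⊕ipad) ∥ m = 78 36 36 36 36 36 36 ∥ ef df 3d.
Inner hash: sum = 120+54+54+54+54+54+54+239+223+61 = 967; mod 256 = 199 → c7.
Outer input = (K'⊕opad) ∥ inner = 12 5c 5c 5c 5c 5c 5c ∥ c7.
Outer hash (tag): sum = 18+92+92+92+92+92+92+199 = 769; mod 256 = 1 → 01.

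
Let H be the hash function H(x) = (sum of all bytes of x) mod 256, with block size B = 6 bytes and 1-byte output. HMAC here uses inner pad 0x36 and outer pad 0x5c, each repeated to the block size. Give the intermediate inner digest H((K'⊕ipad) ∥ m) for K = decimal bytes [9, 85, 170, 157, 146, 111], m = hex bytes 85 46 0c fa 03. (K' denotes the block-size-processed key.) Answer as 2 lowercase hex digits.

ba

Key decimal bytes [9, 85, 170, 157, 146, 111] = 09 55 aa 9d 92 6f is exactly B = 6 bytes: K' = 09 55 aa 9d 92 6f.
K' ⊕ ipad = 3f 63 9c ab a4 59.
Inner input = 3f 63 9c ab a4 59 ∥ 85 46 0c fa 03.
Inner hash: sum = 63+99+156+171+164+89+133+70+12+250+3 = 1210; mod 256 = 186 → ba.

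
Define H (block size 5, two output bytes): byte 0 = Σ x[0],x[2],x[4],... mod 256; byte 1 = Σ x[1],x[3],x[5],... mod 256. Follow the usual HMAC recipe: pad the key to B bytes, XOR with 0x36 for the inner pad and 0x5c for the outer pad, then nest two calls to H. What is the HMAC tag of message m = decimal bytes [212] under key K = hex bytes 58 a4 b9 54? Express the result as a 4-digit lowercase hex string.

0d33

Key hex bytes 58 a4 b9 54 is 4 bytes ≤ B = 5; zero-pad to 5 bytes: K' = 58 a4 b9 54 00.
K' ⊕ ipad = 6e 92 8f 62 36.  K' ⊕ opad = 04 f8 e5 08 5c.
Inner input = (K'⊕ipad) ∥ m = 6e 92 8f 62 36 ∥ d4.
Inner hash: even-index sum = 307 mod 256 = 51; odd-index sum = 456 mod 256 = 200 → 33 c8.
Outer input = (K'⊕opad) ∥ inner = 04 f8 e5 08 5c ∥ 33 c8.
Outer hash (tag): even-index sum = 525 mod 256 = 13; odd-index sum = 307 mod 256 = 51 → 0d 33.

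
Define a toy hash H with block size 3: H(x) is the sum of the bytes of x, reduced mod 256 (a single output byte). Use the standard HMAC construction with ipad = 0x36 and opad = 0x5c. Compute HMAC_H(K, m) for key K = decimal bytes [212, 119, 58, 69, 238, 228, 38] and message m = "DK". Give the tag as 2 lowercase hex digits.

45

Key decimal bytes [212, 119, 58, 69, 238, 228, 38] = d4 77 3a 45 ee e4 26 is 7 bytes > B = 3, so hash it first: H(key) = c2, then zero-pad to 3 bytes: K' = c2 00 00.
K' ⊕ ipad = f4 36 36.  K' ⊕ opad = 9e 5c 5c.
Inner input = (K'⊕ipad) ∥ m = f4 36 36 ∥ 44 4b.
Inner hash: sum = 244+54+54+68+75 = 495; mod 256 = 239 → ef.
Outer input = (K'⊕opad) ∥ inner = 9e 5c 5c ∥ ef.
Outer hash (tag): sum = 158+92+92+239 = 581; mod 256 = 69 → 45.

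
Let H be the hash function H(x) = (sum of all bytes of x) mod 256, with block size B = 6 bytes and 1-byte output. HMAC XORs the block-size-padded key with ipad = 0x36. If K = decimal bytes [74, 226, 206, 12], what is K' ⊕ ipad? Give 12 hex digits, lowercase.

7cd4f83a3636

Key decimal bytes [74, 226, 206, 12] = 4a e2 ce 0c is 4 bytes ≤ B = 6; zero-pad to 6 bytes: K' = 4a e2 ce 0c 00 00.
XOR each byte with 0x36: 4a⊕36=7c, e2⊕36=d4, ce⊕36=f8, 0c⊕36=3a, 00⊕36=36, 00⊕36=36.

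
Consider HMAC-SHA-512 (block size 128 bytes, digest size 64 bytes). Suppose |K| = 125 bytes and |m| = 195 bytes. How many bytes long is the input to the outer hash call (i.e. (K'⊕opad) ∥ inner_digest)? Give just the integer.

Key is 125 ≤ 128 bytes, zero-padded: |K'| = 128.
Outer input = (K'⊕opad) ∥ H(inner) → 128 + 64 = 192 bytes.

192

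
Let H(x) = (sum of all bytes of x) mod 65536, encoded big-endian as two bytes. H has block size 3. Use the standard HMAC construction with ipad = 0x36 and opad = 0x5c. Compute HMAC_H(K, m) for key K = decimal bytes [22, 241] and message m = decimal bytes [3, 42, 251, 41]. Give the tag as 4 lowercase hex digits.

01c3

Key decimal bytes [22, 241] = 16 f1 is 2 bytes ≤ B = 3; zero-pad to 3 bytes: K' = 16 f1 00.
K' ⊕ ipad = 20 c7 36.  K' ⊕ opad = 4a ad 5c.
Inner input = (K'⊕ipad) ∥ m = 20 c7 36 ∥ 03 2a fb 29.
Inner hash: sum = 32+199+54+3+42+251+41 = 622 → 02 6e.
Outer input = (K'⊕opad) ∥ inner = 4a ad 5c ∥ 02 6e.
Outer hash (tag): sum = 74+173+92+2+110 = 451 → 01 c3.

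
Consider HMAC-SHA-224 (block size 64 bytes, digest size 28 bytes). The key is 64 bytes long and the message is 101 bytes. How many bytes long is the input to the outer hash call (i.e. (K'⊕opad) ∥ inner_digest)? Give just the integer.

Key is 64 ≤ 64 bytes, zero-padded: |K'| = 64.
Outer input = (K'⊕opad) ∥ H(inner) → 64 + 28 = 92 bytes.

92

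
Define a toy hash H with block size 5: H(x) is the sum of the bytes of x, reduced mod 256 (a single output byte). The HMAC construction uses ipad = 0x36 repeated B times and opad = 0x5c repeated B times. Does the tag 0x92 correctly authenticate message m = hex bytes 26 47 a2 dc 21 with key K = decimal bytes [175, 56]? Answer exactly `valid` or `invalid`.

Key decimal bytes [175, 56] = af 38 is 2 bytes ≤ B = 5; zero-pad to 5 bytes: K' = af 38 00 00 00.
K' ⊕ ipad = 99 0e 36 36 36; K' ⊕ opad = f3 64 5c 5c 5c.
Inner hash: sum = 153+14+54+54+54+38+71+162+220+33 = 853; mod 256 = 85 → 55.
Outer hash (recomputed tag): sum = 243+100+92+92+92+85 = 704; mod 256 = 192 → c0.
Recomputed tag = c0; claimed = 92 → mismatch.

invalid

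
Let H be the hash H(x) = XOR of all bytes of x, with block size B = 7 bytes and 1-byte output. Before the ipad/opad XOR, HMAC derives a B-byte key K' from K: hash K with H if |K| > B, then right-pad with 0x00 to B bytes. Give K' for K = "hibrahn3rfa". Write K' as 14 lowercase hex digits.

30000000000000

|K| = 11 > B = 7, so first hash the key.
H(K): XOR 68⊕69⊕62⊕72⊕61⊕68⊕6e⊕33⊕72⊕66⊕61 = 30.
Zero-pad H(K) = 30 to 7 bytes: K' = 30 00 00 00 00 00 00.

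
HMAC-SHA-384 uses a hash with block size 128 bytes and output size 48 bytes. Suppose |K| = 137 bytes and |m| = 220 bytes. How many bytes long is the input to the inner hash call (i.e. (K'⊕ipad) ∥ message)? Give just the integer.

348

Key is 137 > 128 bytes, so it is hashed to 48 bytes then zero-padded to 128: |K'| = 128.
Inner input = (K'⊕ipad) ∥ m → 128 + 220 = 348 bytes.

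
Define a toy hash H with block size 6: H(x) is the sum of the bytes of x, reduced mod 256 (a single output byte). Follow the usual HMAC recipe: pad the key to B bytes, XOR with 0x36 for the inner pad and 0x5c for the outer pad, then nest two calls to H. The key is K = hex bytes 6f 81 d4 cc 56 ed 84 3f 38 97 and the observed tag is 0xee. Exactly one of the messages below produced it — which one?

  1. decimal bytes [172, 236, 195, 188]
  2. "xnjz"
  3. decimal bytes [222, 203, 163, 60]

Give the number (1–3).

Key hex bytes 6f 81 d4 cc 56 ed 84 3f 38 97 is 10 bytes > B = 6, so hash it first: H(key) = 65, then zero-pad to 6 bytes: K' = 65 00 00 00 00 00.
K' ⊕ ipad = 53 36 36 36 36 36; K' ⊕ opad = 39 5c 5c 5c 5c 5c.
m1: inner = H(53 36 36 36 36 36 ac ec c3 bc) = 78; tag = H(39 5c 5c 5c 5c 5c 78) = 7d
m2: inner = H(53 36 36 36 36 36 78 6e 6a 7a) = 2b; tag = H(39 5c 5c 5c 5c 5c 2b) = 30
m3: inner = H(53 36 36 36 36 36 de cb a3 3c) = e9; tag = H(39 5c 5c 5c 5c 5c e9) = ee ← matches

3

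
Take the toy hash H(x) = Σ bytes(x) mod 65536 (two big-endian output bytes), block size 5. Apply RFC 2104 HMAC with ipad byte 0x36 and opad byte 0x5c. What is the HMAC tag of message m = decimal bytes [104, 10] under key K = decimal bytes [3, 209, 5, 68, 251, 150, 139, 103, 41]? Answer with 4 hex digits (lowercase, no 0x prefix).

0252

Key decimal bytes [3, 209, 5, 68, 251, 150, 139, 103, 41] = 03 d1 05 44 fb 96 8b 67 29 is 9 bytes > B = 5, so hash it first: H(key) = 03 c9, then zero-pad to 5 bytes: K' = 03 c9 00 00 00.
K' ⊕ ipad = 35 ff 36 36 36.  K' ⊕ opad = 5f 95 5c 5c 5c.
Inner input = (K'⊕ipad) ∥ m = 35 ff 36 36 36 ∥ 68 0a.
Inner hash: sum = 53+255+54+54+54+104+10 = 584 → 02 48.
Outer input = (K'⊕opad) ∥ inner = 5f 95 5c 5c 5c ∥ 02 48.
Outer hash (tag): sum = 95+149+92+92+92+2+72 = 594 → 02 52.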